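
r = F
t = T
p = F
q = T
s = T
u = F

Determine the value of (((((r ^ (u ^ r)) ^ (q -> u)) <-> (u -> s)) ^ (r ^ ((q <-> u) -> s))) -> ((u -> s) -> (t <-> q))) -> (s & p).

F

u ^ r = F ^ F = F
r ^ (u ^ r) = F ^ F = F
q -> u = T -> F = F
(r ^ (u ^ r)) ^ (q -> u) = F ^ F = F
u -> s = F -> T = T
((r ^ (u ^ r)) ^ (q -> u)) <-> (u -> s) = F <-> T = F
q <-> u = T <-> F = F
(q <-> u) -> s = F -> T = T
r ^ ((q <-> u) -> s) = F ^ T = T
(((r ^ (u ^ r)) ^ (q -> u)) <-> (u -> s)) ^ (r ^ ((q <-> u) -> s)) = F ^ T = T
u -> s = F -> T = T
t <-> q = T <-> T = T
(u -> s) -> (t <-> q) = T -> T = T
((((r ^ (u ^ r)) ^ (q -> u)) <-> (u -> s)) ^ (r ^ ((q <-> u) -> s))) -> ((u -> s) -> (t <-> q)) = T -> T = T
s & p = T & F = F
(((((r ^ (u ^ r)) ^ (q -> u)) <-> (u -> s)) ^ (r ^ ((q <-> u) -> s))) -> ((u -> s) -> (t <-> q))) -> (s & p) = T -> F = F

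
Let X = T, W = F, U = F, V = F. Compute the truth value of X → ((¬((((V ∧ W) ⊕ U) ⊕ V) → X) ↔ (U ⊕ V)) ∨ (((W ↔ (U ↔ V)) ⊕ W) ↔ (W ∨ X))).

T

V ∧ W = F ∧ F = F
(V ∧ W) ⊕ U = F ⊕ F = F
((V ∧ W) ⊕ U) ⊕ V = F ⊕ F = F
(((V ∧ W) ⊕ U) ⊕ V) → X = F → T = T
¬((((V ∧ W) ⊕ U) ⊕ V) → X) = ¬T = F
U ⊕ V = F ⊕ F = F
¬((((V ∧ W) ⊕ U) ⊕ V) → X) ↔ (U ⊕ V) = F ↔ F = T
U ↔ V = F ↔ F = T
W ↔ (U ↔ V) = F ↔ T = F
(W ↔ (U ↔ V)) ⊕ W = F ⊕ F = F
W ∨ X = F ∨ T = T
((W ↔ (U ↔ V)) ⊕ W) ↔ (W ∨ X) = F ↔ T = F
(¬((((V ∧ W) ⊕ U) ⊕ V) → X) ↔ (U ⊕ V)) ∨ (((W ↔ (U ↔ V)) ⊕ W) ↔ (W ∨ X)) = T ∨ F = T
X → ((¬((((V ∧ W) ⊕ U) ⊕ V) → X) ↔ (U ⊕ V)) ∨ (((W ↔ (U ↔ V)) ⊕ W) ↔ (W ∨ X))) = T → T = T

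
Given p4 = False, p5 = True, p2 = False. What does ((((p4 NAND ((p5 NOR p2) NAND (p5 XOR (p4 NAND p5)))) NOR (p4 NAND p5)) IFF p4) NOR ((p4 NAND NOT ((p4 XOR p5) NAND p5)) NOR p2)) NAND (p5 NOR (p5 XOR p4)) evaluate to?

Substituting p4=False, p5=True, p2=False:
p5 NOR p2 = True NOR False = False
p4 NAND p5 = False NAND True = True
p5 XOR (p4 NAND p5) = True XOR True = False
(p5 NOR p2) NAND (p5 XOR (p4 NAND p5)) = False NAND False = True
p4 NAND ((p5 NOR p2) NAND (p5 XOR (p4 NAND p5))) = False NAND True = True
p4 NAND p5 = False NAND True = True
(p4 NAND ((p5 NOR p2) NAND (p5 XOR (p4 NAND p5)))) NOR (p4 NAND p5) = True NOR True = False
((p4 NAND ((p5 NOR p2) NAND (p5 XOR (p4 NAND p5)))) NOR (p4 NAND p5)) IFF p4 = False IFF False = True
p4 XOR p5 = False XOR True = True
(p4 XOR p5) NAND p5 = True NAND True = False
NOT ((p4 XOR p5) NAND p5) = NOT False = True
p4 NAND NOT ((p4 XOR p5) NAND p5) = False NAND True = True
(p4 NAND NOT ((p4 XOR p5) NAND p5)) NOR p2 = True NOR False = False
(((p4 NAND ((p5 NOR p2) NAND (p5 XOR (p4 NAND p5)))) NOR (p4 NAND p5)) IFF p4) NOR ((p4 NAND NOT ((p4 XOR p5) NAND p5)) NOR p2) = True NOR False = False
p5 XOR p4 = True XOR False = True
p5 NOR (p5 XOR p4) = True NOR True = False
((((p4 NAND ((p5 NOR p2) NAND (p5 XOR (p4 NAND p5)))) NOR (p4 NAND p5)) IFF p4) NOR ((p4 NAND NOT ((p4 XOR p5) NAND p5)) NOR p2)) NAND (p5 NOR (p5 XOR p4)) = False NAND False = True

True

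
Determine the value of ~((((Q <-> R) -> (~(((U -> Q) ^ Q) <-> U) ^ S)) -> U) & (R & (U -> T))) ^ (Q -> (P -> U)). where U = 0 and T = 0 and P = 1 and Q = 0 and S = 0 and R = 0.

Q <-> R = 0 <-> 0 = 1
U -> Q = 0 -> 0 = 1
(U -> Q) ^ Q = 1 ^ 0 = 1
((U -> Q) ^ Q) <-> U = 1 <-> 0 = 0
~(((U -> Q) ^ Q) <-> U) = ~0 = 1
~(((U -> Q) ^ Q) <-> U) ^ S = 1 ^ 0 = 1
(Q <-> R) -> (~(((U -> Q) ^ Q) <-> U) ^ S) = 1 -> 1 = 1
((Q <-> R) -> (~(((U -> Q) ^ Q) <-> U) ^ S)) -> U = 1 -> 0 = 0
U -> T = 0 -> 0 = 1
R & (U -> T) = 0 & 1 = 0
(((Q <-> R) -> (~(((U -> Q) ^ Q) <-> U) ^ S)) -> U) & (R & (U -> T)) = 0 & 0 = 0
~((((Q <-> R) -> (~(((U -> Q) ^ Q) <-> U) ^ S)) -> U) & (R & (U -> T))) = ~0 = 1
P -> U = 1 -> 0 = 0
Q -> (P -> U) = 0 -> 0 = 1
~((((Q <-> R) -> (~(((U -> Q) ^ Q) <-> U) ^ S)) -> U) & (R & (U -> T))) ^ (Q -> (P -> U)) = 1 ^ 1 = 0

0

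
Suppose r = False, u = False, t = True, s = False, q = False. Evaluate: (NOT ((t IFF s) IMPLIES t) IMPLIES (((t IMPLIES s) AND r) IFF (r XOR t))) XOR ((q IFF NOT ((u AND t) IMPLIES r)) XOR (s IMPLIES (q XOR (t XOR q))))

True

Substituting r=False, u=False, t=True, s=False, q=False:
t IFF s = True IFF False = False
(t IFF s) IMPLIES t = False IMPLIES True = True
NOT ((t IFF s) IMPLIES t) = NOT True = False
t IMPLIES s = True IMPLIES False = False
(t IMPLIES s) AND r = False AND False = False
r XOR t = False XOR True = True
((t IMPLIES s) AND r) IFF (r XOR t) = False IFF True = False
NOT ((t IFF s) IMPLIES t) IMPLIES (((t IMPLIES s) AND r) IFF (r XOR t)) = False IMPLIES False = True
u AND t = False AND True = False
(u AND t) IMPLIES r = False IMPLIES False = True
NOT ((u AND t) IMPLIES r) = NOT True = False
q IFF NOT ((u AND t) IMPLIES r) = False IFF False = True
t XOR q = True XOR False = True
q XOR (t XOR q) = False XOR True = True
s IMPLIES (q XOR (t XOR q)) = False IMPLIES True = True
(q IFF NOT ((u AND t) IMPLIES r)) XOR (s IMPLIES (q XOR (t XOR q))) = True XOR True = False
(NOT ((t IFF s) IMPLIES t) IMPLIES (((t IMPLIES s) AND r) IFF (r XOR t))) XOR ((q IFF NOT ((u AND t) IMPLIES r)) XOR (s IMPLIES (q XOR (t XOR q)))) = True XOR False = True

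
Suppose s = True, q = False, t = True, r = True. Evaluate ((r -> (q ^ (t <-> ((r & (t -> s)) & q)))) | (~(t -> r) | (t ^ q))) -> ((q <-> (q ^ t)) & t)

False

Substituting s=True, q=False, t=True, r=True:
t -> s = True -> True = True
r & (t -> s) = True & True = True
(r & (t -> s)) & q = True & False = False
t <-> ((r & (t -> s)) & q) = True <-> False = False
q ^ (t <-> ((r & (t -> s)) & q)) = False ^ False = False
r -> (q ^ (t <-> ((r & (t -> s)) & q))) = True -> False = False
t -> r = True -> True = True
~(t -> r) = ~True = False
t ^ q = True ^ False = True
~(t -> r) | (t ^ q) = False | True = True
(r -> (q ^ (t <-> ((r & (t -> s)) & q)))) | (~(t -> r) | (t ^ q)) = False | True = True
q ^ t = False ^ True = True
q <-> (q ^ t) = False <-> True = False
(q <-> (q ^ t)) & t = False & True = False
((r -> (q ^ (t <-> ((r & (t -> s)) & q)))) | (~(t -> r) | (t ^ q))) -> ((q <-> (q ^ t)) & t) = True -> False = False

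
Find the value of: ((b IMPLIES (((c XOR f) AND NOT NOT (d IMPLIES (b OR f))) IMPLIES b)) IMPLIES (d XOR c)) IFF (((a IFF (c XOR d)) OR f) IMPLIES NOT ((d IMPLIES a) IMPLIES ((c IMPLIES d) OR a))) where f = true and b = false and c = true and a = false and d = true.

c XOR f = true XOR true = false
b OR f = false OR true = true
d IMPLIES (b OR f) = true IMPLIES true = true
NOT (d IMPLIES (b OR f)) = NOT true = false
NOT NOT (d IMPLIES (b OR f)) = NOT false = true
(c XOR f) AND NOT NOT (d IMPLIES (b OR f)) = false AND true = false
((c XOR f) AND NOT NOT (d IMPLIES (b OR f))) IMPLIES b = false IMPLIES false = true
b IMPLIES (((c XOR f) AND NOT NOT (d IMPLIES (b OR f))) IMPLIES b) = false IMPLIES true = true
d XOR c = true XOR true = false
(b IMPLIES (((c XOR f) AND NOT NOT (d IMPLIES (b OR f))) IMPLIES b)) IMPLIES (d XOR c) = true IMPLIES false = false
c XOR d = true XOR true = false
a IFF (c XOR d) = false IFF false = true
(a IFF (c XOR d)) OR f = true OR true = true
d IMPLIES a = true IMPLIES false = false
c IMPLIES d = true IMPLIES true = true
(c IMPLIES d) OR a = true OR false = true
(d IMPLIES a) IMPLIES ((c IMPLIES d) OR a) = false IMPLIES true = true
NOT ((d IMPLIES a) IMPLIES ((c IMPLIES d) OR a)) = NOT true = false
((a IFF (c XOR d)) OR f) IMPLIES NOT ((d IMPLIES a) IMPLIES ((c IMPLIES d) OR a)) = true IMPLIES false = false
((b IMPLIES (((c XOR f) AND NOT NOT (d IMPLIES (b OR f))) IMPLIES b)) IMPLIES (d XOR c)) IFF (((a IFF (c XOR d)) OR f) IMPLIES NOT ((d IMPLIES a) IMPLIES ((c IMPLIES d) OR a))) = false IFF false = true

true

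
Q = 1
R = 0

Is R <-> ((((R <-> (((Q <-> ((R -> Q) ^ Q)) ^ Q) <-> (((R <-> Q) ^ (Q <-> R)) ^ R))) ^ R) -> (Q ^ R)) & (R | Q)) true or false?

0

Substituting Q=1, R=0:
R -> Q = 0 -> 1 = 1
(R -> Q) ^ Q = 1 ^ 1 = 0
Q <-> ((R -> Q) ^ Q) = 1 <-> 0 = 0
(Q <-> ((R -> Q) ^ Q)) ^ Q = 0 ^ 1 = 1
R <-> Q = 0 <-> 1 = 0
Q <-> R = 1 <-> 0 = 0
(R <-> Q) ^ (Q <-> R) = 0 ^ 0 = 0
((R <-> Q) ^ (Q <-> R)) ^ R = 0 ^ 0 = 0
((Q <-> ((R -> Q) ^ Q)) ^ Q) <-> (((R <-> Q) ^ (Q <-> R)) ^ R) = 1 <-> 0 = 0
R <-> (((Q <-> ((R -> Q) ^ Q)) ^ Q) <-> (((R <-> Q) ^ (Q <-> R)) ^ R)) = 0 <-> 0 = 1
(R <-> (((Q <-> ((R -> Q) ^ Q)) ^ Q) <-> (((R <-> Q) ^ (Q <-> R)) ^ R))) ^ R = 1 ^ 0 = 1
Q ^ R = 1 ^ 0 = 1
((R <-> (((Q <-> ((R -> Q) ^ Q)) ^ Q) <-> (((R <-> Q) ^ (Q <-> R)) ^ R))) ^ R) -> (Q ^ R) = 1 -> 1 = 1
R | Q = 0 | 1 = 1
(((R <-> (((Q <-> ((R -> Q) ^ Q)) ^ Q) <-> (((R <-> Q) ^ (Q <-> R)) ^ R))) ^ R) -> (Q ^ R)) & (R | Q) = 1 & 1 = 1
R <-> ((((R <-> (((Q <-> ((R -> Q) ^ Q)) ^ Q) <-> (((R <-> Q) ^ (Q <-> R)) ^ R))) ^ R) -> (Q ^ R)) & (R | Q)) = 0 <-> 1 = 0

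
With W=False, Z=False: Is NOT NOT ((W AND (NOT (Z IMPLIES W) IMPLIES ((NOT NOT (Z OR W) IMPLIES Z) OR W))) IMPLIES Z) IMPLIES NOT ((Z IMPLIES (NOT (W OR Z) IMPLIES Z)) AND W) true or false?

True

Z IMPLIES W = False IMPLIES False = True
NOT (Z IMPLIES W) = NOT True = False
Z OR W = False OR False = False
NOT (Z OR W) = NOT False = True
NOT NOT (Z OR W) = NOT True = False
NOT NOT (Z OR W) IMPLIES Z = False IMPLIES False = True
(NOT NOT (Z OR W) IMPLIES Z) OR W = True OR False = True
NOT (Z IMPLIES W) IMPLIES ((NOT NOT (Z OR W) IMPLIES Z) OR W) = False IMPLIES True = True
W AND (NOT (Z IMPLIES W) IMPLIES ((NOT NOT (Z OR W) IMPLIES Z) OR W)) = False AND True = False
(W AND (NOT (Z IMPLIES W) IMPLIES ((NOT NOT (Z OR W) IMPLIES Z) OR W))) IMPLIES Z = False IMPLIES False = True
NOT ((W AND (NOT (Z IMPLIES W) IMPLIES ((NOT NOT (Z OR W) IMPLIES Z) OR W))) IMPLIES Z) = NOT True = False
NOT NOT ((W AND (NOT (Z IMPLIES W) IMPLIES ((NOT NOT (Z OR W) IMPLIES Z) OR W))) IMPLIES Z) = NOT False = True
W OR Z = False OR False = False
NOT (W OR Z) = NOT False = True
NOT (W OR Z) IMPLIES Z = True IMPLIES False = False
Z IMPLIES (NOT (W OR Z) IMPLIES Z) = False IMPLIES False = True
(Z IMPLIES (NOT (W OR Z) IMPLIES Z)) AND W = True AND False = False
NOT ((Z IMPLIES (NOT (W OR Z) IMPLIES Z)) AND W) = NOT False = True
NOT NOT ((W AND (NOT (Z IMPLIES W) IMPLIES ((NOT NOT (Z OR W) IMPLIES Z) OR W))) IMPLIES Z) IMPLIES NOT ((Z IMPLIES (NOT (W OR Z) IMPLIES Z)) AND W) = True IMPLIES True = True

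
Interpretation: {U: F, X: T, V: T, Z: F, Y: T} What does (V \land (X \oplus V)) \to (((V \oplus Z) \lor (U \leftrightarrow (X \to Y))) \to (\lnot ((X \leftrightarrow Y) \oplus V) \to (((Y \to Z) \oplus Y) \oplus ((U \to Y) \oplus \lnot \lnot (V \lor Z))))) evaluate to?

X \oplus V = T \oplus T = F
V \land (X \oplus V) = T \land F = F
V \oplus Z = T \oplus F = T
X \to Y = T \to T = T
U \leftrightarrow (X \to Y) = F \leftrightarrow T = F
(V \oplus Z) \lor (U \leftrightarrow (X \to Y)) = T \lor F = T
X \leftrightarrow Y = T \leftrightarrow T = T
(X \leftrightarrow Y) \oplus V = T \oplus T = F
\lnot ((X \leftrightarrow Y) \oplus V) = \lnot F = T
Y \to Z = T \to F = F
(Y \to Z) \oplus Y = F \oplus T = T
U \to Y = F \to T = T
V \lor Z = T \lor F = T
\lnot (V \lor Z) = \lnot T = F
\lnot \lnot (V \lor Z) = \lnot F = T
(U \to Y) \oplus \lnot \lnot (V \lor Z) = T \oplus T = F
((Y \to Z) \oplus Y) \oplus ((U \to Y) \oplus \lnot \lnot (V \lor Z)) = T \oplus F = T
\lnot ((X \leftrightarrow Y) \oplus V) \to (((Y \to Z) \oplus Y) \oplus ((U \to Y) \oplus \lnot \lnot (V \lor Z))) = T \to T = T
((V \oplus Z) \lor (U \leftrightarrow (X \to Y))) \to (\lnot ((X \leftrightarrow Y) \oplus V) \to (((Y \to Z) \oplus Y) \oplus ((U \to Y) \oplus \lnot \lnot (V \lor Z)))) = T \to T = T
(V \land (X \oplus V)) \to (((V \oplus Z) \lor (U \leftrightarrow (X \to Y))) \to (\lnot ((X \leftrightarrow Y) \oplus V) \to (((Y \to Z) \oplus Y) \oplus ((U \to Y) \oplus \lnot \lnot (V \lor Z))))) = F \to T = T

T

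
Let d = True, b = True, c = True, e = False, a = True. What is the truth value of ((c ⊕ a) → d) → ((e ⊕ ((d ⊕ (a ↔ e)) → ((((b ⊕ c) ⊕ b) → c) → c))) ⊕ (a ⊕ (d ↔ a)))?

c ⊕ a = True ⊕ True = False
(c ⊕ a) → d = False → True = True
a ↔ e = True ↔ False = False
d ⊕ (a ↔ e) = True ⊕ False = True
b ⊕ c = True ⊕ True = False
(b ⊕ c) ⊕ b = False ⊕ True = True
((b ⊕ c) ⊕ b) → c = True → True = True
(((b ⊕ c) ⊕ b) → c) → c = True → True = True
(d ⊕ (a ↔ e)) → ((((b ⊕ c) ⊕ b) → c) → c) = True → True = True
e ⊕ ((d ⊕ (a ↔ e)) → ((((b ⊕ c) ⊕ b) → c) → c)) = False ⊕ True = True
d ↔ a = True ↔ True = True
a ⊕ (d ↔ a) = True ⊕ True = False
(e ⊕ ((d ⊕ (a ↔ e)) → ((((b ⊕ c) ⊕ b) → c) → c))) ⊕ (a ⊕ (d ↔ a)) = True ⊕ False = True
((c ⊕ a) → d) → ((e ⊕ ((d ⊕ (a ↔ e)) → ((((b ⊕ c) ⊕ b) → c) → c))) ⊕ (a ⊕ (d ↔ a))) = True → True = True

True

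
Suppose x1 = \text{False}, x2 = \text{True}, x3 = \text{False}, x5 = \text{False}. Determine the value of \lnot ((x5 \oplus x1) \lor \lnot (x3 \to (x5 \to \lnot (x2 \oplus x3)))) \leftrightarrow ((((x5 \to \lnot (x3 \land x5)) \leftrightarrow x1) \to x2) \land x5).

\text{False}

x5 \oplus x1 = \text{False} \oplus \text{False} = \text{False}
x2 \oplus x3 = \text{True} \oplus \text{False} = \text{True}
\lnot (x2 \oplus x3) = \lnot \text{True} = \text{False}
x5 \to \lnot (x2 \oplus x3) = \text{False} \to \text{False} = \text{True}
x3 \to (x5 \to \lnot (x2 \oplus x3)) = \text{False} \to \text{True} = \text{True}
\lnot (x3 \to (x5 \to \lnot (x2 \oplus x3))) = \lnot \text{True} = \text{False}
(x5 \oplus x1) \lor \lnot (x3 \to (x5 \to \lnot (x2 \oplus x3))) = \text{False} \lor \text{False} = \text{False}
\lnot ((x5 \oplus x1) \lor \lnot (x3 \to (x5 \to \lnot (x2 \oplus x3)))) = \lnot \text{False} = \text{True}
x3 \land x5 = \text{False} \land \text{False} = \text{False}
\lnot (x3 \land x5) = \lnot \text{False} = \text{True}
x5 \to \lnot (x3 \land x5) = \text{False} \to \text{True} = \text{True}
(x5 \to \lnot (x3 \land x5)) \leftrightarrow x1 = \text{True} \leftrightarrow \text{False} = \text{False}
((x5 \to \lnot (x3 \land x5)) \leftrightarrow x1) \to x2 = \text{False} \to \text{True} = \text{True}
(((x5 \to \lnot (x3 \land x5)) \leftrightarrow x1) \to x2) \land x5 = \text{True} \land \text{False} = \text{False}
\lnot ((x5 \oplus x1) \lor \lnot (x3 \to (x5 \to \lnot (x2 \oplus x3)))) \leftrightarrow ((((x5 \to \lnot (x3 \land x5)) \leftrightarrow x1) \to x2) \land x5) = \text{True} \leftrightarrow \text{False} = \text{False}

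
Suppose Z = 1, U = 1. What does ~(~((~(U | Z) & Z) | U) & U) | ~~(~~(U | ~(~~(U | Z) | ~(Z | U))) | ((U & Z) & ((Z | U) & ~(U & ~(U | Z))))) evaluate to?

U | Z = 1 | 1 = 1
~(U | Z) = ~1 = 0
~(U | Z) & Z = 0 & 1 = 0
(~(U | Z) & Z) | U = 0 | 1 = 1
~((~(U | Z) & Z) | U) = ~1 = 0
~((~(U | Z) & Z) | U) & U = 0 & 1 = 0
~(~((~(U | Z) & Z) | U) & U) = ~0 = 1
U | Z = 1 | 1 = 1
~(U | Z) = ~1 = 0
~~(U | Z) = ~0 = 1
Z | U = 1 | 1 = 1
~(Z | U) = ~1 = 0
~~(U | Z) | ~(Z | U) = 1 | 0 = 1
~(~~(U | Z) | ~(Z | U)) = ~1 = 0
U | ~(~~(U | Z) | ~(Z | U)) = 1 | 0 = 1
~(U | ~(~~(U | Z) | ~(Z | U))) = ~1 = 0
~~(U | ~(~~(U | Z) | ~(Z | U))) = ~0 = 1
U & Z = 1 & 1 = 1
Z | U = 1 | 1 = 1
U | Z = 1 | 1 = 1
~(U | Z) = ~1 = 0
U & ~(U | Z) = 1 & 0 = 0
~(U & ~(U | Z)) = ~0 = 1
(Z | U) & ~(U & ~(U | Z)) = 1 & 1 = 1
(U & Z) & ((Z | U) & ~(U & ~(U | Z))) = 1 & 1 = 1
~~(U | ~(~~(U | Z) | ~(Z | U))) | ((U & Z) & ((Z | U) & ~(U & ~(U | Z)))) = 1 | 1 = 1
~(~~(U | ~(~~(U | Z) | ~(Z | U))) | ((U & Z) & ((Z | U) & ~(U & ~(U | Z))))) = ~1 = 0
~~(~~(U | ~(~~(U | Z) | ~(Z | U))) | ((U & Z) & ((Z | U) & ~(U & ~(U | Z))))) = ~0 = 1
~(~((~(U | Z) & Z) | U) & U) | ~~(~~(U | ~(~~(U | Z) | ~(Z | U))) | ((U & Z) & ((Z | U) & ~(U & ~(U | Z))))) = 1 | 1 = 1

1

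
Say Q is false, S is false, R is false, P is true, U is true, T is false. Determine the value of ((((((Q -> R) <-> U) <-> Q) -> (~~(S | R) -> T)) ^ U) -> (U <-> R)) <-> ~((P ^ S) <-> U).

False

Q -> R = False -> False = True
(Q -> R) <-> U = True <-> True = True
((Q -> R) <-> U) <-> Q = True <-> False = False
S | R = False | False = False
~(S | R) = ~False = True
~~(S | R) = ~True = False
~~(S | R) -> T = False -> False = True
(((Q -> R) <-> U) <-> Q) -> (~~(S | R) -> T) = False -> True = True
((((Q -> R) <-> U) <-> Q) -> (~~(S | R) -> T)) ^ U = True ^ True = False
U <-> R = True <-> False = False
(((((Q -> R) <-> U) <-> Q) -> (~~(S | R) -> T)) ^ U) -> (U <-> R) = False -> False = True
P ^ S = True ^ False = True
(P ^ S) <-> U = True <-> True = True
~((P ^ S) <-> U) = ~True = False
((((((Q -> R) <-> U) <-> Q) -> (~~(S | R) -> T)) ^ U) -> (U <-> R)) <-> ~((P ^ S) <-> U) = True <-> False = False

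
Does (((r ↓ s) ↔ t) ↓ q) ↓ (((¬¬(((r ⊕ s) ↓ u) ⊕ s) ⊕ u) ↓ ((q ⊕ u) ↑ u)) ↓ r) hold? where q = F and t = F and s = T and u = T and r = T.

r ↓ s = T ↓ T = F
(r ↓ s) ↔ t = F ↔ F = T
((r ↓ s) ↔ t) ↓ q = T ↓ F = F
r ⊕ s = T ⊕ T = F
(r ⊕ s) ↓ u = F ↓ T = F
((r ⊕ s) ↓ u) ⊕ s = F ⊕ T = T
¬(((r ⊕ s) ↓ u) ⊕ s) = ¬T = F
¬¬(((r ⊕ s) ↓ u) ⊕ s) = ¬F = T
¬¬(((r ⊕ s) ↓ u) ⊕ s) ⊕ u = T ⊕ T = F
q ⊕ u = F ⊕ T = T
(q ⊕ u) ↑ u = T ↑ T = F
(¬¬(((r ⊕ s) ↓ u) ⊕ s) ⊕ u) ↓ ((q ⊕ u) ↑ u) = F ↓ F = T
((¬¬(((r ⊕ s) ↓ u) ⊕ s) ⊕ u) ↓ ((q ⊕ u) ↑ u)) ↓ r = T ↓ T = F
(((r ↓ s) ↔ t) ↓ q) ↓ (((¬¬(((r ⊕ s) ↓ u) ⊕ s) ⊕ u) ↓ ((q ⊕ u) ↑ u)) ↓ r) = F ↓ F = T

T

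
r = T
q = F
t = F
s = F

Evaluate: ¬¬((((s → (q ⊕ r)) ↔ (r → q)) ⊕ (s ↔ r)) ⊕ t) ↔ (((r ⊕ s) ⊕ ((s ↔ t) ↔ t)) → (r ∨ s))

Substituting r=T, q=F, t=F, s=F:
q ⊕ r = F ⊕ T = T
s → (q ⊕ r) = F → T = T
r → q = T → F = F
(s → (q ⊕ r)) ↔ (r → q) = T ↔ F = F
s ↔ r = F ↔ T = F
((s → (q ⊕ r)) ↔ (r → q)) ⊕ (s ↔ r) = F ⊕ F = F
(((s → (q ⊕ r)) ↔ (r → q)) ⊕ (s ↔ r)) ⊕ t = F ⊕ F = F
¬((((s → (q ⊕ r)) ↔ (r → q)) ⊕ (s ↔ r)) ⊕ t) = ¬F = T
¬¬((((s → (q ⊕ r)) ↔ (r → q)) ⊕ (s ↔ r)) ⊕ t) = ¬T = F
r ⊕ s = T ⊕ F = T
s ↔ t = F ↔ F = T
(s ↔ t) ↔ t = T ↔ F = F
(r ⊕ s) ⊕ ((s ↔ t) ↔ t) = T ⊕ F = T
r ∨ s = T ∨ F = T
((r ⊕ s) ⊕ ((s ↔ t) ↔ t)) → (r ∨ s) = T → T = T
¬¬((((s → (q ⊕ r)) ↔ (r → q)) ⊕ (s ↔ r)) ⊕ t) ↔ (((r ⊕ s) ⊕ ((s ↔ t) ↔ t)) → (r ∨ s)) = F ↔ T = F

F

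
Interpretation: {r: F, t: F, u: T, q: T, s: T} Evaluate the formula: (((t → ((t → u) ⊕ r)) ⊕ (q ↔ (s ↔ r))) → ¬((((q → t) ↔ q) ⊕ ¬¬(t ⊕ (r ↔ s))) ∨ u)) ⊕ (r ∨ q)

T

t → u = F → T = T
(t → u) ⊕ r = T ⊕ F = T
t → ((t → u) ⊕ r) = F → T = T
s ↔ r = T ↔ F = F
q ↔ (s ↔ r) = T ↔ F = F
(t → ((t → u) ⊕ r)) ⊕ (q ↔ (s ↔ r)) = T ⊕ F = T
q → t = T → F = F
(q → t) ↔ q = F ↔ T = F
r ↔ s = F ↔ T = F
t ⊕ (r ↔ s) = F ⊕ F = F
¬(t ⊕ (r ↔ s)) = ¬F = T
¬¬(t ⊕ (r ↔ s)) = ¬T = F
((q → t) ↔ q) ⊕ ¬¬(t ⊕ (r ↔ s)) = F ⊕ F = F
(((q → t) ↔ q) ⊕ ¬¬(t ⊕ (r ↔ s))) ∨ u = F ∨ T = T
¬((((q → t) ↔ q) ⊕ ¬¬(t ⊕ (r ↔ s))) ∨ u) = ¬T = F
((t → ((t → u) ⊕ r)) ⊕ (q ↔ (s ↔ r))) → ¬((((q → t) ↔ q) ⊕ ¬¬(t ⊕ (r ↔ s))) ∨ u) = T → F = F
r ∨ q = F ∨ T = T
(((t → ((t → u) ⊕ r)) ⊕ (q ↔ (s ↔ r))) → ¬((((q → t) ↔ q) ⊕ ¬¬(t ⊕ (r ↔ s))) ∨ u)) ⊕ (r ∨ q) = F ⊕ T = T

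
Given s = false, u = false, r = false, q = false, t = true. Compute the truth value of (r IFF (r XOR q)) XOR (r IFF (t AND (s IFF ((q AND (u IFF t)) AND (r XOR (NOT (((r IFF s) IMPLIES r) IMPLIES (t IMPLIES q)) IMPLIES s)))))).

true

Substituting s=false, u=false, r=false, q=false, t=true:
r XOR q = false XOR false = false
r IFF (r XOR q) = false IFF false = true
u IFF t = false IFF true = false
q AND (u IFF t) = false AND false = false
r IFF s = false IFF false = true
(r IFF s) IMPLIES r = true IMPLIES false = false
t IMPLIES q = true IMPLIES false = false
((r IFF s) IMPLIES r) IMPLIES (t IMPLIES q) = false IMPLIES false = true
NOT (((r IFF s) IMPLIES r) IMPLIES (t IMPLIES q)) = NOT true = false
NOT (((r IFF s) IMPLIES r) IMPLIES (t IMPLIES q)) IMPLIES s = false IMPLIES false = true
r XOR (NOT (((r IFF s) IMPLIES r) IMPLIES (t IMPLIES q)) IMPLIES s) = false XOR true = true
(q AND (u IFF t)) AND (r XOR (NOT (((r IFF s) IMPLIES r) IMPLIES (t IMPLIES q)) IMPLIES s)) = false AND true = false
s IFF ((q AND (u IFF t)) AND (r XOR (NOT (((r IFF s) IMPLIES r) IMPLIES (t IMPLIES q)) IMPLIES s))) = false IFF false = true
t AND (s IFF ((q AND (u IFF t)) AND (r XOR (NOT (((r IFF s) IMPLIES r) IMPLIES (t IMPLIES q)) IMPLIES s)))) = true AND true = true
r IFF (t AND (s IFF ((q AND (u IFF t)) AND (r XOR (NOT (((r IFF s) IMPLIES r) IMPLIES (t IMPLIES q)) IMPLIES s))))) = false IFF true = false
(r IFF (r XOR q)) XOR (r IFF (t AND (s IFF ((q AND (u IFF t)) AND (r XOR (NOT (((r IFF s) IMPLIES r) IMPLIES (t IMPLIES q)) IMPLIES s)))))) = true XOR false = true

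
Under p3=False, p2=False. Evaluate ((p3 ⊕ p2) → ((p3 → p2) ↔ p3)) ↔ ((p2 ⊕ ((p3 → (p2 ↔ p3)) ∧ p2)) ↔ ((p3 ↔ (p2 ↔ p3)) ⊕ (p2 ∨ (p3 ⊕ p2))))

True

p3 ⊕ p2 = False ⊕ False = False
p3 → p2 = False → False = True
(p3 → p2) ↔ p3 = True ↔ False = False
(p3 ⊕ p2) → ((p3 → p2) ↔ p3) = False → False = True
p2 ↔ p3 = False ↔ False = True
p3 → (p2 ↔ p3) = False → True = True
(p3 → (p2 ↔ p3)) ∧ p2 = True ∧ False = False
p2 ⊕ ((p3 → (p2 ↔ p3)) ∧ p2) = False ⊕ False = False
p2 ↔ p3 = False ↔ False = True
p3 ↔ (p2 ↔ p3) = False ↔ True = False
p3 ⊕ p2 = False ⊕ False = False
p2 ∨ (p3 ⊕ p2) = False ∨ False = False
(p3 ↔ (p2 ↔ p3)) ⊕ (p2 ∨ (p3 ⊕ p2)) = False ⊕ False = False
(p2 ⊕ ((p3 → (p2 ↔ p3)) ∧ p2)) ↔ ((p3 ↔ (p2 ↔ p3)) ⊕ (p2 ∨ (p3 ⊕ p2))) = False ↔ False = True
((p3 ⊕ p2) → ((p3 → p2) ↔ p3)) ↔ ((p2 ⊕ ((p3 → (p2 ↔ p3)) ∧ p2)) ↔ ((p3 ↔ (p2 ↔ p3)) ⊕ (p2 ∨ (p3 ⊕ p2)))) = True ↔ True = True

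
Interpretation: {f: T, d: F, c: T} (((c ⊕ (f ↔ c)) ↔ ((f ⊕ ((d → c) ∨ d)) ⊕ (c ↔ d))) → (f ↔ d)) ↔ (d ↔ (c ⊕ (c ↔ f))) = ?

f ↔ c = T ↔ T = T
c ⊕ (f ↔ c) = T ⊕ T = F
d → c = F → T = T
(d → c) ∨ d = T ∨ F = T
f ⊕ ((d → c) ∨ d) = T ⊕ T = F
c ↔ d = T ↔ F = F
(f ⊕ ((d → c) ∨ d)) ⊕ (c ↔ d) = F ⊕ F = F
(c ⊕ (f ↔ c)) ↔ ((f ⊕ ((d → c) ∨ d)) ⊕ (c ↔ d)) = F ↔ F = T
f ↔ d = T ↔ F = F
((c ⊕ (f ↔ c)) ↔ ((f ⊕ ((d → c) ∨ d)) ⊕ (c ↔ d))) → (f ↔ d) = T → F = F
c ↔ f = T ↔ T = T
c ⊕ (c ↔ f) = T ⊕ T = F
d ↔ (c ⊕ (c ↔ f)) = F ↔ F = T
(((c ⊕ (f ↔ c)) ↔ ((f ⊕ ((d → c) ∨ d)) ⊕ (c ↔ d))) → (f ↔ d)) ↔ (d ↔ (c ⊕ (c ↔ f))) = F ↔ T = F

F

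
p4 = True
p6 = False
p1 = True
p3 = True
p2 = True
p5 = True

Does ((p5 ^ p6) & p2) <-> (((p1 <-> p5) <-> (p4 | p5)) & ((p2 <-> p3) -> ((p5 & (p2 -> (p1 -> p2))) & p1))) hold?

True

p5 ^ p6 = True ^ False = True
(p5 ^ p6) & p2 = True & True = True
p1 <-> p5 = True <-> True = True
p4 | p5 = True | True = True
(p1 <-> p5) <-> (p4 | p5) = True <-> True = True
p2 <-> p3 = True <-> True = True
p1 -> p2 = True -> True = True
p2 -> (p1 -> p2) = True -> True = True
p5 & (p2 -> (p1 -> p2)) = True & True = True
(p5 & (p2 -> (p1 -> p2))) & p1 = True & True = True
(p2 <-> p3) -> ((p5 & (p2 -> (p1 -> p2))) & p1) = True -> True = True
((p1 <-> p5) <-> (p4 | p5)) & ((p2 <-> p3) -> ((p5 & (p2 -> (p1 -> p2))) & p1)) = True & True = True
((p5 ^ p6) & p2) <-> (((p1 <-> p5) <-> (p4 | p5)) & ((p2 <-> p3) -> ((p5 & (p2 -> (p1 -> p2))) & p1))) = True <-> True = True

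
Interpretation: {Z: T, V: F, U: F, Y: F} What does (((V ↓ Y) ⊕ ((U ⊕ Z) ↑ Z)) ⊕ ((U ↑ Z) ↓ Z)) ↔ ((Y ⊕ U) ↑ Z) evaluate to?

V ↓ Y = F ↓ F = T
U ⊕ Z = F ⊕ T = T
(U ⊕ Z) ↑ Z = T ↑ T = F
(V ↓ Y) ⊕ ((U ⊕ Z) ↑ Z) = T ⊕ F = T
U ↑ Z = F ↑ T = T
(U ↑ Z) ↓ Z = T ↓ T = F
((V ↓ Y) ⊕ ((U ⊕ Z) ↑ Z)) ⊕ ((U ↑ Z) ↓ Z) = T ⊕ F = T
Y ⊕ U = F ⊕ F = F
(Y ⊕ U) ↑ Z = F ↑ T = T
(((V ↓ Y) ⊕ ((U ⊕ Z) ↑ Z)) ⊕ ((U ↑ Z) ↓ Z)) ↔ ((Y ⊕ U) ↑ Z) = T ↔ T = T

T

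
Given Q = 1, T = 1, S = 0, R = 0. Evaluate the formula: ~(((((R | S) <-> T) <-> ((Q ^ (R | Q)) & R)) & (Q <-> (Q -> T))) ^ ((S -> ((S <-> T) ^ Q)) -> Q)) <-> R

0

R | S = 0 | 0 = 0
(R | S) <-> T = 0 <-> 1 = 0
R | Q = 0 | 1 = 1
Q ^ (R | Q) = 1 ^ 1 = 0
(Q ^ (R | Q)) & R = 0 & 0 = 0
((R | S) <-> T) <-> ((Q ^ (R | Q)) & R) = 0 <-> 0 = 1
Q -> T = 1 -> 1 = 1
Q <-> (Q -> T) = 1 <-> 1 = 1
(((R | S) <-> T) <-> ((Q ^ (R | Q)) & R)) & (Q <-> (Q -> T)) = 1 & 1 = 1
S <-> T = 0 <-> 1 = 0
(S <-> T) ^ Q = 0 ^ 1 = 1
S -> ((S <-> T) ^ Q) = 0 -> 1 = 1
(S -> ((S <-> T) ^ Q)) -> Q = 1 -> 1 = 1
((((R | S) <-> T) <-> ((Q ^ (R | Q)) & R)) & (Q <-> (Q -> T))) ^ ((S -> ((S <-> T) ^ Q)) -> Q) = 1 ^ 1 = 0
~(((((R | S) <-> T) <-> ((Q ^ (R | Q)) & R)) & (Q <-> (Q -> T))) ^ ((S -> ((S <-> T) ^ Q)) -> Q)) = ~0 = 1
~(((((R | S) <-> T) <-> ((Q ^ (R | Q)) & R)) & (Q <-> (Q -> T))) ^ ((S -> ((S <-> T) ^ Q)) -> Q)) <-> R = 1 <-> 0 = 0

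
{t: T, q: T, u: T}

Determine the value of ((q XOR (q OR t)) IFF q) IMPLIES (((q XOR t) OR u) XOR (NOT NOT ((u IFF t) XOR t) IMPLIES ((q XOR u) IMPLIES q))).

T

q OR t = T OR T = T
q XOR (q OR t) = T XOR T = F
(q XOR (q OR t)) IFF q = F IFF T = F
q XOR t = T XOR T = F
(q XOR t) OR u = F OR T = T
u IFF t = T IFF T = T
(u IFF t) XOR t = T XOR T = F
NOT ((u IFF t) XOR t) = NOT F = T
NOT NOT ((u IFF t) XOR t) = NOT T = F
q XOR u = T XOR T = F
(q XOR u) IMPLIES q = F IMPLIES T = T
NOT NOT ((u IFF t) XOR t) IMPLIES ((q XOR u) IMPLIES q) = F IMPLIES T = T
((q XOR t) OR u) XOR (NOT NOT ((u IFF t) XOR t) IMPLIES ((q XOR u) IMPLIES q)) = T XOR T = F
((q XOR (q OR t)) IFF q) IMPLIES (((q XOR t) OR u) XOR (NOT NOT ((u IFF t) XOR t) IMPLIES ((q XOR u) IMPLIES q))) = F IMPLIES F = T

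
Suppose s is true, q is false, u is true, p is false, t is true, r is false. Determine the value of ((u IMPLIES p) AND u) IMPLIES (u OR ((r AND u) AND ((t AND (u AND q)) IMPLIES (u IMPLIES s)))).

u IMPLIES p = True IMPLIES False = False
(u IMPLIES p) AND u = False AND True = False
r AND u = False AND True = False
u AND q = True AND False = False
t AND (u AND q) = True AND False = False
u IMPLIES s = True IMPLIES True = True
(t AND (u AND q)) IMPLIES (u IMPLIES s) = False IMPLIES True = True
(r AND u) AND ((t AND (u AND q)) IMPLIES (u IMPLIES s)) = False AND True = False
u OR ((r AND u) AND ((t AND (u AND q)) IMPLIES (u IMPLIES s))) = True OR False = True
((u IMPLIES p) AND u) IMPLIES (u OR ((r AND u) AND ((t AND (u AND q)) IMPLIES (u IMPLIES s)))) = False IMPLIES True = True

True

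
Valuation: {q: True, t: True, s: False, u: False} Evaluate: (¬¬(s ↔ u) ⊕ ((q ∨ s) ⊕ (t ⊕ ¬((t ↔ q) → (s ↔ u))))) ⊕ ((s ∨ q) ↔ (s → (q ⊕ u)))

False

s ↔ u = False ↔ False = True
¬(s ↔ u) = ¬True = False
¬¬(s ↔ u) = ¬False = True
q ∨ s = True ∨ False = True
t ↔ q = True ↔ True = True
s ↔ u = False ↔ False = True
(t ↔ q) → (s ↔ u) = True → True = True
¬((t ↔ q) → (s ↔ u)) = ¬True = False
t ⊕ ¬((t ↔ q) → (s ↔ u)) = True ⊕ False = True
(q ∨ s) ⊕ (t ⊕ ¬((t ↔ q) → (s ↔ u))) = True ⊕ True = False
¬¬(s ↔ u) ⊕ ((q ∨ s) ⊕ (t ⊕ ¬((t ↔ q) → (s ↔ u)))) = True ⊕ False = True
s ∨ q = False ∨ True = True
q ⊕ u = True ⊕ False = True
s → (q ⊕ u) = False → True = True
(s ∨ q) ↔ (s → (q ⊕ u)) = True ↔ True = True
(¬¬(s ↔ u) ⊕ ((q ∨ s) ⊕ (t ⊕ ¬((t ↔ q) → (s ↔ u))))) ⊕ ((s ∨ q) ↔ (s → (q ⊕ u))) = True ⊕ True = False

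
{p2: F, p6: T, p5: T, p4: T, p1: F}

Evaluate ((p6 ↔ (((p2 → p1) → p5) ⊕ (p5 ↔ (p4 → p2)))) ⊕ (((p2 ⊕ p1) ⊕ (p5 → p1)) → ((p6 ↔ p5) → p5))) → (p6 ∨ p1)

T

Substituting p2=F, p6=T, p5=T, p4=T, p1=F:
p2 → p1 = F → F = T
(p2 → p1) → p5 = T → T = T
p4 → p2 = T → F = F
p5 ↔ (p4 → p2) = T ↔ F = F
((p2 → p1) → p5) ⊕ (p5 ↔ (p4 → p2)) = T ⊕ F = T
p6 ↔ (((p2 → p1) → p5) ⊕ (p5 ↔ (p4 → p2))) = T ↔ T = T
p2 ⊕ p1 = F ⊕ F = F
p5 → p1 = T → F = F
(p2 ⊕ p1) ⊕ (p5 → p1) = F ⊕ F = F
p6 ↔ p5 = T ↔ T = T
(p6 ↔ p5) → p5 = T → T = T
((p2 ⊕ p1) ⊕ (p5 → p1)) → ((p6 ↔ p5) → p5) = F → T = T
(p6 ↔ (((p2 → p1) → p5) ⊕ (p5 ↔ (p4 → p2)))) ⊕ (((p2 ⊕ p1) ⊕ (p5 → p1)) → ((p6 ↔ p5) → p5)) = T ⊕ T = F
p6 ∨ p1 = T ∨ F = T
((p6 ↔ (((p2 → p1) → p5) ⊕ (p5 ↔ (p4 → p2)))) ⊕ (((p2 ⊕ p1) ⊕ (p5 → p1)) → ((p6 ↔ p5) → p5))) → (p6 ∨ p1) = F → T = T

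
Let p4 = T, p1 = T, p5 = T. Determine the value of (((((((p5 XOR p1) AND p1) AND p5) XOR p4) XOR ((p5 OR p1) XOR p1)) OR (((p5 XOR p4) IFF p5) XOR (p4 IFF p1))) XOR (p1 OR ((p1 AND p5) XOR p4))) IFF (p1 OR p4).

F

p5 XOR p1 = T XOR T = F
(p5 XOR p1) AND p1 = F AND T = F
((p5 XOR p1) AND p1) AND p5 = F AND T = F
(((p5 XOR p1) AND p1) AND p5) XOR p4 = F XOR T = T
p5 OR p1 = T OR T = T
(p5 OR p1) XOR p1 = T XOR T = F
((((p5 XOR p1) AND p1) AND p5) XOR p4) XOR ((p5 OR p1) XOR p1) = T XOR F = T
p5 XOR p4 = T XOR T = F
(p5 XOR p4) IFF p5 = F IFF T = F
p4 IFF p1 = T IFF T = T
((p5 XOR p4) IFF p5) XOR (p4 IFF p1) = F XOR T = T
(((((p5 XOR p1) AND p1) AND p5) XOR p4) XOR ((p5 OR p1) XOR p1)) OR (((p5 XOR p4) IFF p5) XOR (p4 IFF p1)) = T OR T = T
p1 AND p5 = T AND T = T
(p1 AND p5) XOR p4 = T XOR T = F
p1 OR ((p1 AND p5) XOR p4) = T OR F = T
((((((p5 XOR p1) AND p1) AND p5) XOR p4) XOR ((p5 OR p1) XOR p1)) OR (((p5 XOR p4) IFF p5) XOR (p4 IFF p1))) XOR (p1 OR ((p1 AND p5) XOR p4)) = T XOR T = F
p1 OR p4 = T OR T = T
(((((((p5 XOR p1) AND p1) AND p5) XOR p4) XOR ((p5 OR p1) XOR p1)) OR (((p5 XOR p4) IFF p5) XOR (p4 IFF p1))) XOR (p1 OR ((p1 AND p5) XOR p4))) IFF (p1 OR p4) = F IFF T = F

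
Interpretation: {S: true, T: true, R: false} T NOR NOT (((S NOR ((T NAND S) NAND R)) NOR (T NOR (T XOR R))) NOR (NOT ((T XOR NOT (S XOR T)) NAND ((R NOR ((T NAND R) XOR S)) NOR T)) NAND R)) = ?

Substituting S=true, T=true, R=false:
T NAND S = true NAND true = false
(T NAND S) NAND R = false NAND false = true
S NOR ((T NAND S) NAND R) = true NOR true = false
T XOR R = true XOR false = true
T NOR (T XOR R) = true NOR true = false
(S NOR ((T NAND S) NAND R)) NOR (T NOR (T XOR R)) = false NOR false = true
S XOR T = true XOR true = false
NOT (S XOR T) = NOT false = true
T XOR NOT (S XOR T) = true XOR true = false
T NAND R = true NAND false = true
(T NAND R) XOR S = true XOR true = false
R NOR ((T NAND R) XOR S) = false NOR false = true
(R NOR ((T NAND R) XOR S)) NOR T = true NOR true = false
(T XOR NOT (S XOR T)) NAND ((R NOR ((T NAND R) XOR S)) NOR T) = false NAND false = true
NOT ((T XOR NOT (S XOR T)) NAND ((R NOR ((T NAND R) XOR S)) NOR T)) = NOT true = false
NOT ((T XOR NOT (S XOR T)) NAND ((R NOR ((T NAND R) XOR S)) NOR T)) NAND R = false NAND false = true
((S NOR ((T NAND S) NAND R)) NOR (T NOR (T XOR R))) NOR (NOT ((T XOR NOT (S XOR T)) NAND ((R NOR ((T NAND R) XOR S)) NOR T)) NAND R) = true NOR true = false
NOT (((S NOR ((T NAND S) NAND R)) NOR (T NOR (T XOR R))) NOR (NOT ((T XOR NOT (S XOR T)) NAND ((R NOR ((T NAND R) XOR S)) NOR T)) NAND R)) = NOT false = true
T NOR NOT (((S NOR ((T NAND S) NAND R)) NOR (T NOR (T XOR R))) NOR (NOT ((T XOR NOT (S XOR T)) NAND ((R NOR ((T NAND R) XOR S)) NOR T)) NAND R)) = true NOR true = false

false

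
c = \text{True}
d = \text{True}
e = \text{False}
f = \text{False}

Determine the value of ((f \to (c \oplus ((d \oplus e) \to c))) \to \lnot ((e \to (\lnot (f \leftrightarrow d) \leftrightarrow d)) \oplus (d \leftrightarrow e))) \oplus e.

d \oplus e = \text{True} \oplus \text{False} = \text{True}
(d \oplus e) \to c = \text{True} \to \text{True} = \text{True}
c \oplus ((d \oplus e) \to c) = \text{True} \oplus \text{True} = \text{False}
f \to (c \oplus ((d \oplus e) \to c)) = \text{False} \to \text{False} = \text{True}
f \leftrightarrow d = \text{False} \leftrightarrow \text{True} = \text{False}
\lnot (f \leftrightarrow d) = \lnot \text{False} = \text{True}
\lnot (f \leftrightarrow d) \leftrightarrow d = \text{True} \leftrightarrow \text{True} = \text{True}
e \to (\lnot (f \leftrightarrow d) \leftrightarrow d) = \text{False} \to \text{True} = \text{True}
d \leftrightarrow e = \text{True} \leftrightarrow \text{False} = \text{False}
(e \to (\lnot (f \leftrightarrow d) \leftrightarrow d)) \oplus (d \leftrightarrow e) = \text{True} \oplus \text{False} = \text{True}
\lnot ((e \to (\lnot (f \leftrightarrow d) \leftrightarrow d)) \oplus (d \leftrightarrow e)) = \lnot \text{True} = \text{False}
(f \to (c \oplus ((d \oplus e) \to c))) \to \lnot ((e \to (\lnot (f \leftrightarrow d) \leftrightarrow d)) \oplus (d \leftrightarrow e)) = \text{True} \to \text{False} = \text{False}
((f \to (c \oplus ((d \oplus e) \to c))) \to \lnot ((e \to (\lnot (f \leftrightarrow d) \leftrightarrow d)) \oplus (d \leftrightarrow e))) \oplus e = \text{False} \oplus \text{False} = \text{False}

\text{False}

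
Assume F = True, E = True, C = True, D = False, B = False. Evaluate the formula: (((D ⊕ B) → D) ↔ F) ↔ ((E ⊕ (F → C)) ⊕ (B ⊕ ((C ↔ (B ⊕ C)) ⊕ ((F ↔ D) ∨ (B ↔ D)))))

D ⊕ B = False ⊕ False = False
(D ⊕ B) → D = False → False = True
((D ⊕ B) → D) ↔ F = True ↔ True = True
F → C = True → True = True
E ⊕ (F → C) = True ⊕ True = False
B ⊕ C = False ⊕ True = True
C ↔ (B ⊕ C) = True ↔ True = True
F ↔ D = True ↔ False = False
B ↔ D = False ↔ False = True
(F ↔ D) ∨ (B ↔ D) = False ∨ True = True
(C ↔ (B ⊕ C)) ⊕ ((F ↔ D) ∨ (B ↔ D)) = True ⊕ True = False
B ⊕ ((C ↔ (B ⊕ C)) ⊕ ((F ↔ D) ∨ (B ↔ D))) = False ⊕ False = False
(E ⊕ (F → C)) ⊕ (B ⊕ ((C ↔ (B ⊕ C)) ⊕ ((F ↔ D) ∨ (B ↔ D)))) = False ⊕ False = False
(((D ⊕ B) → D) ↔ F) ↔ ((E ⊕ (F → C)) ⊕ (B ⊕ ((C ↔ (B ⊕ C)) ⊕ ((F ↔ D) ∨ (B ↔ D))))) = True ↔ False = False

False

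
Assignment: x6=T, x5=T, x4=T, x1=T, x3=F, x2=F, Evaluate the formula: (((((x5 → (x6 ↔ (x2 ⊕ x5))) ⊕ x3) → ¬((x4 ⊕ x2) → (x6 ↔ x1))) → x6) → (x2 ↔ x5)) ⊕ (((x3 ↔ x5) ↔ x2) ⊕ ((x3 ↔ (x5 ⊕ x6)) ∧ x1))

F

x2 ⊕ x5 = F ⊕ T = T
x6 ↔ (x2 ⊕ x5) = T ↔ T = T
x5 → (x6 ↔ (x2 ⊕ x5)) = T → T = T
(x5 → (x6 ↔ (x2 ⊕ x5))) ⊕ x3 = T ⊕ F = T
x4 ⊕ x2 = T ⊕ F = T
x6 ↔ x1 = T ↔ T = T
(x4 ⊕ x2) → (x6 ↔ x1) = T → T = T
¬((x4 ⊕ x2) → (x6 ↔ x1)) = ¬T = F
((x5 → (x6 ↔ (x2 ⊕ x5))) ⊕ x3) → ¬((x4 ⊕ x2) → (x6 ↔ x1)) = T → F = F
(((x5 → (x6 ↔ (x2 ⊕ x5))) ⊕ x3) → ¬((x4 ⊕ x2) → (x6 ↔ x1))) → x6 = F → T = T
x2 ↔ x5 = F ↔ T = F
((((x5 → (x6 ↔ (x2 ⊕ x5))) ⊕ x3) → ¬((x4 ⊕ x2) → (x6 ↔ x1))) → x6) → (x2 ↔ x5) = T → F = F
x3 ↔ x5 = F ↔ T = F
(x3 ↔ x5) ↔ x2 = F ↔ F = T
x5 ⊕ x6 = T ⊕ T = F
x3 ↔ (x5 ⊕ x6) = F ↔ F = T
(x3 ↔ (x5 ⊕ x6)) ∧ x1 = T ∧ T = T
((x3 ↔ x5) ↔ x2) ⊕ ((x3 ↔ (x5 ⊕ x6)) ∧ x1) = T ⊕ T = F
(((((x5 → (x6 ↔ (x2 ⊕ x5))) ⊕ x3) → ¬((x4 ⊕ x2) → (x6 ↔ x1))) → x6) → (x2 ↔ x5)) ⊕ (((x3 ↔ x5) ↔ x2) ⊕ ((x3 ↔ (x5 ⊕ x6)) ∧ x1)) = F ⊕ F = F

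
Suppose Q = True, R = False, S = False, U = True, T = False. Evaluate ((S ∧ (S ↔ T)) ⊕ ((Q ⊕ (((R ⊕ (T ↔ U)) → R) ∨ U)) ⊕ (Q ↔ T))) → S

True

Substituting Q=True, R=False, S=False, U=True, T=False:
S ↔ T = False ↔ False = True
S ∧ (S ↔ T) = False ∧ True = False
T ↔ U = False ↔ True = False
R ⊕ (T ↔ U) = False ⊕ False = False
(R ⊕ (T ↔ U)) → R = False → False = True
((R ⊕ (T ↔ U)) → R) ∨ U = True ∨ True = True
Q ⊕ (((R ⊕ (T ↔ U)) → R) ∨ U) = True ⊕ True = False
Q ↔ T = True ↔ False = False
(Q ⊕ (((R ⊕ (T ↔ U)) → R) ∨ U)) ⊕ (Q ↔ T) = False ⊕ False = False
(S ∧ (S ↔ T)) ⊕ ((Q ⊕ (((R ⊕ (T ↔ U)) → R) ∨ U)) ⊕ (Q ↔ T)) = False ⊕ False = False
((S ∧ (S ↔ T)) ⊕ ((Q ⊕ (((R ⊕ (T ↔ U)) → R) ∨ U)) ⊕ (Q ↔ T))) → S = False → False = True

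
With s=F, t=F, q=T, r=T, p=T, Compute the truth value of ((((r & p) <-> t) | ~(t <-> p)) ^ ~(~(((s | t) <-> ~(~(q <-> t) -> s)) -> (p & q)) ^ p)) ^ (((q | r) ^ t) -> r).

Substituting s=F, t=F, q=T, r=T, p=T:
r & p = T & T = T
(r & p) <-> t = T <-> F = F
t <-> p = F <-> T = F
~(t <-> p) = ~F = T
((r & p) <-> t) | ~(t <-> p) = F | T = T
s | t = F | F = F
q <-> t = T <-> F = F
~(q <-> t) = ~F = T
~(q <-> t) -> s = T -> F = F
~(~(q <-> t) -> s) = ~F = T
(s | t) <-> ~(~(q <-> t) -> s) = F <-> T = F
p & q = T & T = T
((s | t) <-> ~(~(q <-> t) -> s)) -> (p & q) = F -> T = T
~(((s | t) <-> ~(~(q <-> t) -> s)) -> (p & q)) = ~T = F
~(((s | t) <-> ~(~(q <-> t) -> s)) -> (p & q)) ^ p = F ^ T = T
~(~(((s | t) <-> ~(~(q <-> t) -> s)) -> (p & q)) ^ p) = ~T = F
(((r & p) <-> t) | ~(t <-> p)) ^ ~(~(((s | t) <-> ~(~(q <-> t) -> s)) -> (p & q)) ^ p) = T ^ F = T
q | r = T | T = T
(q | r) ^ t = T ^ F = T
((q | r) ^ t) -> r = T -> T = T
((((r & p) <-> t) | ~(t <-> p)) ^ ~(~(((s | t) <-> ~(~(q <-> t) -> s)) -> (p & q)) ^ p)) ^ (((q | r) ^ t) -> r) = T ^ T = F

F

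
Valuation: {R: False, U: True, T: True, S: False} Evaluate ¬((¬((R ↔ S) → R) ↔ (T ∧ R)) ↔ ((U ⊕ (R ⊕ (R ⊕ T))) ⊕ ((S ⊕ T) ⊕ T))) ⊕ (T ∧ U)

True

R ↔ S = False ↔ False = True
(R ↔ S) → R = True → False = False
¬((R ↔ S) → R) = ¬False = True
T ∧ R = True ∧ False = False
¬((R ↔ S) → R) ↔ (T ∧ R) = True ↔ False = False
R ⊕ T = False ⊕ True = True
R ⊕ (R ⊕ T) = False ⊕ True = True
U ⊕ (R ⊕ (R ⊕ T)) = True ⊕ True = False
S ⊕ T = False ⊕ True = True
(S ⊕ T) ⊕ T = True ⊕ True = False
(U ⊕ (R ⊕ (R ⊕ T))) ⊕ ((S ⊕ T) ⊕ T) = False ⊕ False = False
(¬((R ↔ S) → R) ↔ (T ∧ R)) ↔ ((U ⊕ (R ⊕ (R ⊕ T))) ⊕ ((S ⊕ T) ⊕ T)) = False ↔ False = True
¬((¬((R ↔ S) → R) ↔ (T ∧ R)) ↔ ((U ⊕ (R ⊕ (R ⊕ T))) ⊕ ((S ⊕ T) ⊕ T))) = ¬True = False
T ∧ U = True ∧ True = True
¬((¬((R ↔ S) → R) ↔ (T ∧ R)) ↔ ((U ⊕ (R ⊕ (R ⊕ T))) ⊕ ((S ⊕ T) ⊕ T))) ⊕ (T ∧ U) = False ⊕ True = True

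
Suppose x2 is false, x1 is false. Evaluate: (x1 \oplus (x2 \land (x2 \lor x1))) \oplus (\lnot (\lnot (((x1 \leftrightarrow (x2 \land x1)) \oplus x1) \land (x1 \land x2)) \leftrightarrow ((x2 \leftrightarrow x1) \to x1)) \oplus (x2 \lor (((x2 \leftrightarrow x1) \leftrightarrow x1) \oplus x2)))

x2 \lor x1 = \text{False} \lor \text{False} = \text{False}
x2 \land (x2 \lor x1) = \text{False} \land \text{False} = \text{False}
x1 \oplus (x2 \land (x2 \lor x1)) = \text{False} \oplus \text{False} = \text{False}
x2 \land x1 = \text{False} \land \text{False} = \text{False}
x1 \leftrightarrow (x2 \land x1) = \text{False} \leftrightarrow \text{False} = \text{True}
(x1 \leftrightarrow (x2 \land x1)) \oplus x1 = \text{True} \oplus \text{False} = \text{True}
x1 \land x2 = \text{False} \land \text{False} = \text{False}
((x1 \leftrightarrow (x2 \land x1)) \oplus x1) \land (x1 \land x2) = \text{True} \land \text{False} = \text{False}
\lnot (((x1 \leftrightarrow (x2 \land x1)) \oplus x1) \land (x1 \land x2)) = \lnot \text{False} = \text{True}
x2 \leftrightarrow x1 = \text{False} \leftrightarrow \text{False} = \text{True}
(x2 \leftrightarrow x1) \to x1 = \text{True} \to \text{False} = \text{False}
\lnot (((x1 \leftrightarrow (x2 \land x1)) \oplus x1) \land (x1 \land x2)) \leftrightarrow ((x2 \leftrightarrow x1) \to x1) = \text{True} \leftrightarrow \text{False} = \text{False}
\lnot (\lnot (((x1 \leftrightarrow (x2 \land x1)) \oplus x1) \land (x1 \land x2)) \leftrightarrow ((x2 \leftrightarrow x1) \to x1)) = \lnot \text{False} = \text{True}
x2 \leftrightarrow x1 = \text{False} \leftrightarrow \text{False} = \text{True}
(x2 \leftrightarrow x1) \leftrightarrow x1 = \text{True} \leftrightarrow \text{False} = \text{False}
((x2 \leftrightarrow x1) \leftrightarrow x1) \oplus x2 = \text{False} \oplus \text{False} = \text{False}
x2 \lor (((x2 \leftrightarrow x1) \leftrightarrow x1) \oplus x2) = \text{False} \lor \text{False} = \text{False}
\lnot (\lnot (((x1 \leftrightarrow (x2 \land x1)) \oplus x1) \land (x1 \land x2)) \leftrightarrow ((x2 \leftrightarrow x1) \to x1)) \oplus (x2 \lor (((x2 \leftrightarrow x1) \leftrightarrow x1) \oplus x2)) = \text{True} \oplus \text{False} = \text{True}
(x1 \oplus (x2 \land (x2 \lor x1))) \oplus (\lnot (\lnot (((x1 \leftrightarrow (x2 \land x1)) \oplus x1) \land (x1 \land x2)) \leftrightarrow ((x2 \leftrightarrow x1) \to x1)) \oplus (x2 \lor (((x2 \leftrightarrow x1) \leftrightarrow x1) \oplus x2))) = \text{False} \oplus \text{True} = \text{True}

\text{True}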